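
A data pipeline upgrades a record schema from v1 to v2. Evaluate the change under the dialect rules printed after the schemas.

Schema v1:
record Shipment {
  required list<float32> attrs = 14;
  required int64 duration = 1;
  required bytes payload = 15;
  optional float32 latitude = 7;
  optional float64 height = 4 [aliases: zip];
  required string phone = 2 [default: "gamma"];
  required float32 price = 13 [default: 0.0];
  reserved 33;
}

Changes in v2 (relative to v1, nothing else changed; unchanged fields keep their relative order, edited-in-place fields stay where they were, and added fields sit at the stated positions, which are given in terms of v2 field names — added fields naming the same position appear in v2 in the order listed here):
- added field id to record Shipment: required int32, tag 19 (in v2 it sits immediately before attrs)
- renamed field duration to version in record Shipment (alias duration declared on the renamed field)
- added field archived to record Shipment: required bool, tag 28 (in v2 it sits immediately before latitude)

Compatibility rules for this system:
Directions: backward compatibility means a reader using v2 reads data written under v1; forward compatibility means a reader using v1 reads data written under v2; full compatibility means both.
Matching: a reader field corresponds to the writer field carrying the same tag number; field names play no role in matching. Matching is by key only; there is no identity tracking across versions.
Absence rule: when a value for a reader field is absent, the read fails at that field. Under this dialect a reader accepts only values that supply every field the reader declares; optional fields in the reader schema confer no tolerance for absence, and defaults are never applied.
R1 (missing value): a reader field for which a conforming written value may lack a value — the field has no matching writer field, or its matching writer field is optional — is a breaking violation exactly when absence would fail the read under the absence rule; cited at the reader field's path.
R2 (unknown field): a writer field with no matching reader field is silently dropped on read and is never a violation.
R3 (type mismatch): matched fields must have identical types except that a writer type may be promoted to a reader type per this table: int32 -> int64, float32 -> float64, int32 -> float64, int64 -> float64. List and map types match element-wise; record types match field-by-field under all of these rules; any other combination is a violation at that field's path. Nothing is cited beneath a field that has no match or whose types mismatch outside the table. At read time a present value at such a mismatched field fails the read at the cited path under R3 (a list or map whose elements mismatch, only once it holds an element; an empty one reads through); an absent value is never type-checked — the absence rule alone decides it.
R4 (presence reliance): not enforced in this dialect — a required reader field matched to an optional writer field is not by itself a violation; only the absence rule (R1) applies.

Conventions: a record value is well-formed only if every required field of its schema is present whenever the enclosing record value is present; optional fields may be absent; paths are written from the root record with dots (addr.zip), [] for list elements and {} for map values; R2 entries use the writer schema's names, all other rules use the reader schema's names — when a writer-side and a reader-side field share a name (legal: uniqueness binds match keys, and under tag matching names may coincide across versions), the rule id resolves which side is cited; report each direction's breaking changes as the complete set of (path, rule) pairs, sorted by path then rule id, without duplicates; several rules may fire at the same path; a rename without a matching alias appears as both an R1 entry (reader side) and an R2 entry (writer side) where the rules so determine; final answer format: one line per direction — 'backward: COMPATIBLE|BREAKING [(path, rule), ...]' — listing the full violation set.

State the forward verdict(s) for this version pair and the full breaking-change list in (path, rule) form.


each type pair in Shipment: writer, then reader
checking forward for Shipment: reader v1 against writer v2:
  attrs: list<float32> -> list<float32>, writer required; from attrs
  duration: int64 -> int64, writer required; from version
  payload: bytes -> bytes, writer required; from payload
  latitude: float32 -> float32, writer optional; from latitude
  height: float64 -> float64, writer optional; from height
  phone: string -> string, writer required; from phone
  price: float32 -> float32, writer required; from price
  writer field id has no reader counterpart
  writer field archived has no reader counterpart
  R1 fires at height
  R1 fires at latitude
  => forward verdict for Shipment: BREAKING, 2 violation(s)
checking off the Shipment differences that do not matter here:
  added field archived to record Shipment: required bool, tag 28 (in v2 it sits immediately before latitude) -> affects backward compatibility only, which is not asked
  renamed field duration to version in record Shipment (alias duration declared on the renamed field) -> triggers nothing under Shipment's printed rules — same verdict
  added field id to record Shipment: required int32, tag 19 (in v2 it sits immediately before attrs) -> affects backward compatibility only, which is not asked

forward: BREAKING [(height, R1), (latitude, R1)]


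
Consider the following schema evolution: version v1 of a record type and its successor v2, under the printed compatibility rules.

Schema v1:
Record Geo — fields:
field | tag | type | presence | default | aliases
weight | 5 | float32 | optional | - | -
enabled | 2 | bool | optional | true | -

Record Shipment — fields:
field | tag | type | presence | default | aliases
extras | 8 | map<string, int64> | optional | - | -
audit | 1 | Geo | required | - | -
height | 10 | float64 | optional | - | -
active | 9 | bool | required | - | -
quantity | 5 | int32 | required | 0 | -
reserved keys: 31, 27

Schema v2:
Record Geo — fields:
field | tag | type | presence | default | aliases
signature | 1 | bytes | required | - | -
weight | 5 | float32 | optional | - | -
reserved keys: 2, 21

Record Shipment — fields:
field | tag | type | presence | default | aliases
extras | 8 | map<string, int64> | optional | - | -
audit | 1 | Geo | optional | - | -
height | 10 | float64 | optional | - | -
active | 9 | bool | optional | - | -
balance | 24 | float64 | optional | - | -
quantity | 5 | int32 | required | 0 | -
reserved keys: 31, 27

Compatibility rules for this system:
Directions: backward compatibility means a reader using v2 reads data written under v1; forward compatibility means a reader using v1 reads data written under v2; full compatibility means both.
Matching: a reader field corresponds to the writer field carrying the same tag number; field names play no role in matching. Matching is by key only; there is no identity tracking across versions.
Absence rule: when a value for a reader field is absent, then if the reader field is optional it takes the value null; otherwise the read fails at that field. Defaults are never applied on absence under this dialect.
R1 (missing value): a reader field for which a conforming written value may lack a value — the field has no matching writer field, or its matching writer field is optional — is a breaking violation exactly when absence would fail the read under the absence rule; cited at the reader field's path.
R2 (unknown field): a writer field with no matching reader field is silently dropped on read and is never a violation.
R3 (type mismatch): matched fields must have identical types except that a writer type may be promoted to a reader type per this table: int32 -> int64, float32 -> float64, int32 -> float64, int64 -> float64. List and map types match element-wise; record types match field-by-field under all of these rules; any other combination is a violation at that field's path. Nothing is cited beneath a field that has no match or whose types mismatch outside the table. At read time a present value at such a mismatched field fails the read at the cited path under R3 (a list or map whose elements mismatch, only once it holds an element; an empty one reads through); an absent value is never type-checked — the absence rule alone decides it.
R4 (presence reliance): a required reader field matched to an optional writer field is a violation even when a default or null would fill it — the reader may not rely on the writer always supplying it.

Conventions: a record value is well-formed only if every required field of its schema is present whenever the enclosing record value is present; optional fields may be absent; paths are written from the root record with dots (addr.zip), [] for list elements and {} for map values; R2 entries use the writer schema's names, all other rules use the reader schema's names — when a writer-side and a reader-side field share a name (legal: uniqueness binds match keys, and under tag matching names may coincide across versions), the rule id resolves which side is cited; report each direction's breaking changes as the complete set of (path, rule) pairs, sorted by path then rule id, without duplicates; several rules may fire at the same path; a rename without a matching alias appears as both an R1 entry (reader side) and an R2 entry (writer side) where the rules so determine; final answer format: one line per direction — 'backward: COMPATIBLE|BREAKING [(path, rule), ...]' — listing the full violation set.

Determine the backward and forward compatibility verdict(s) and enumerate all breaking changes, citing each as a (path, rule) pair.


in Shipment below, arrows point writer -> reader
backward on Shipment — v2 reading data written by v1:
  map<string, int64> -> map<string, int64>, writer optional: extras aligns to extras
  Geo -> Geo, writer required: audit aligns to audit
  float64 -> float64, writer optional: height aligns to height
  bool -> bool, writer required: active aligns to active
  balance: no writer match
  int32 -> int32, writer required: quantity aligns to quantity
  audit.signature: no writer match
  float32 -> float32, writer optional: audit.weight aligns to audit.weight
  writer audit.enabled: unknown to reader
  breaking: (audit.signature, R1)
  => backward verdict for Shipment: BREAKING, 1 violation(s)
forward on Shipment — v1 reading data written by v2:
  map<string, int64> -> map<string, int64>, writer optional: extras aligns to extras
  Geo -> Geo, writer optional: audit aligns to audit
  float64 -> float64, writer optional: height aligns to height
  bool -> bool, writer optional: active aligns to active
  int32 -> int32, writer required: quantity aligns to quantity
  writer balance: unknown to reader
  float32 -> float32, writer optional: audit.weight aligns to audit.weight
  audit.enabled: no writer match
  writer audit.signature: unknown to reader
  breaking: (active, R1)
  breaking: (active, R4)
  breaking: (audit, R1)
  breaking: (audit, R4)
  => forward verdict for Shipment: BREAKING, 4 violation(s)

backward: BREAKING [(audit.signature, R1)]; forward: BREAKING [(active, R1), (active, R4), (audit, R1), (audit, R4)]


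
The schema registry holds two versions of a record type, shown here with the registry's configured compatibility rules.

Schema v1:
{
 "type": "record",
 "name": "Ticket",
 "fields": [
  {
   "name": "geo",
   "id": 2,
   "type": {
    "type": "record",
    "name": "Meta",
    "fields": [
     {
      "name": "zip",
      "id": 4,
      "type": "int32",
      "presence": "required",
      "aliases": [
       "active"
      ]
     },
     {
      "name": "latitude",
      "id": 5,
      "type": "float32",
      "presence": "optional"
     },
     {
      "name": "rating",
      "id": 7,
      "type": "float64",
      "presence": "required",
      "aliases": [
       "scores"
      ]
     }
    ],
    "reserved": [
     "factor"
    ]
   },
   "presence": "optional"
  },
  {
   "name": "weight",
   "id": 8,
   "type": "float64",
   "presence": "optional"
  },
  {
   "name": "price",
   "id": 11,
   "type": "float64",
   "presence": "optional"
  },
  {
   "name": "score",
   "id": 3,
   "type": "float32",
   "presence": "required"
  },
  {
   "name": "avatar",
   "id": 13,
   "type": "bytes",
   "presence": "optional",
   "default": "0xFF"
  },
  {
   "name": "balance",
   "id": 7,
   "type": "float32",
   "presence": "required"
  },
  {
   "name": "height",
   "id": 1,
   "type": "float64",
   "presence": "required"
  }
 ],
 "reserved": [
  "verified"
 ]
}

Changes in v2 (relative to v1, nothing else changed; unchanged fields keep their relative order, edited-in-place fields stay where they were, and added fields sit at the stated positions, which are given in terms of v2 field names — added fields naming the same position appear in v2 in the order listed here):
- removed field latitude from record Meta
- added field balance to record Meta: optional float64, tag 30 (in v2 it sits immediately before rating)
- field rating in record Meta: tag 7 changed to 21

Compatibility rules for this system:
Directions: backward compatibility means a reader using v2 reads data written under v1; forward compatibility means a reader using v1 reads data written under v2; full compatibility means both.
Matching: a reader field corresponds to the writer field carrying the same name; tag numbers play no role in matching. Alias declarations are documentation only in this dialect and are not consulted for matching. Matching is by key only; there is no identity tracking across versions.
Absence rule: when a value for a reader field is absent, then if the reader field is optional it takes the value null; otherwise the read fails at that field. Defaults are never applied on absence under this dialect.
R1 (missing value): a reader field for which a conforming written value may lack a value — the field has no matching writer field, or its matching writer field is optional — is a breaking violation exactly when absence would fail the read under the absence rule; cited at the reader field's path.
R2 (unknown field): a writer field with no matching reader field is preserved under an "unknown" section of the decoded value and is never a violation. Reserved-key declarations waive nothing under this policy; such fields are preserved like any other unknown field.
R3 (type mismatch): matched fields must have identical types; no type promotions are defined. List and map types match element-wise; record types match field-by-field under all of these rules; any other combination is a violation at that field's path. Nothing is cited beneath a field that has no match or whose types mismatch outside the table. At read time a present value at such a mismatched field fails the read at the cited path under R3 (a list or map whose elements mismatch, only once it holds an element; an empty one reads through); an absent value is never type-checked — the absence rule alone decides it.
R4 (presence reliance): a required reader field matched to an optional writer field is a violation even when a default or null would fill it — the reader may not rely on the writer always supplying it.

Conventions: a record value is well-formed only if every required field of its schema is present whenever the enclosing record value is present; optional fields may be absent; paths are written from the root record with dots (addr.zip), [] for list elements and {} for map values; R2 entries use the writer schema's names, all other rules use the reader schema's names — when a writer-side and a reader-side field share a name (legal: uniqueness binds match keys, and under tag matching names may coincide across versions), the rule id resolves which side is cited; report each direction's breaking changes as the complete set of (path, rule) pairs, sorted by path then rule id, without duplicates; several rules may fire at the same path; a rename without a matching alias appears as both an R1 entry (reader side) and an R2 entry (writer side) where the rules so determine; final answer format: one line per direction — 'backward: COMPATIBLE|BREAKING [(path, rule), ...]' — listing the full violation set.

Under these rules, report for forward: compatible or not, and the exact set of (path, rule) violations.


the writer's type comes first in each Ticket pair
forward pass over Ticket, reader schema v1, writer schema v2:
  geo <- geo (Meta -> Meta, writer optional)
  weight <- weight (float64 -> float64, writer optional)
  price <- price (float64 -> float64, writer optional)
  score <- score (float32 -> float32, writer required)
  avatar <- avatar (bytes -> bytes, writer optional)
  balance <- balance (float32 -> float32, writer required)
  height <- height (float64 -> float64, writer required)
  geo.zip <- geo.zip (int32 -> int32, writer required)
  geo.latitude: no writer match
  geo.rating <- geo.rating (float64 -> float64, writer required)
  leftover writer field: geo.balance
  => forward verdict for Ticket: COMPATIBLE, no violations
remaining Ticket differences; none change what is asked:
  removed field latitude from record Meta -> triggers nothing under Ticket's printed rules — same verdict
  added field balance to record Meta: optional float64, tag 30 (in v2 it sits immediately before rating) -> triggers nothing under Ticket's printed rules — same verdict
  field rating in record Meta: tag 7 changed to 21 -> triggers nothing under Ticket's printed rules — same verdict

forward: COMPATIBLE []


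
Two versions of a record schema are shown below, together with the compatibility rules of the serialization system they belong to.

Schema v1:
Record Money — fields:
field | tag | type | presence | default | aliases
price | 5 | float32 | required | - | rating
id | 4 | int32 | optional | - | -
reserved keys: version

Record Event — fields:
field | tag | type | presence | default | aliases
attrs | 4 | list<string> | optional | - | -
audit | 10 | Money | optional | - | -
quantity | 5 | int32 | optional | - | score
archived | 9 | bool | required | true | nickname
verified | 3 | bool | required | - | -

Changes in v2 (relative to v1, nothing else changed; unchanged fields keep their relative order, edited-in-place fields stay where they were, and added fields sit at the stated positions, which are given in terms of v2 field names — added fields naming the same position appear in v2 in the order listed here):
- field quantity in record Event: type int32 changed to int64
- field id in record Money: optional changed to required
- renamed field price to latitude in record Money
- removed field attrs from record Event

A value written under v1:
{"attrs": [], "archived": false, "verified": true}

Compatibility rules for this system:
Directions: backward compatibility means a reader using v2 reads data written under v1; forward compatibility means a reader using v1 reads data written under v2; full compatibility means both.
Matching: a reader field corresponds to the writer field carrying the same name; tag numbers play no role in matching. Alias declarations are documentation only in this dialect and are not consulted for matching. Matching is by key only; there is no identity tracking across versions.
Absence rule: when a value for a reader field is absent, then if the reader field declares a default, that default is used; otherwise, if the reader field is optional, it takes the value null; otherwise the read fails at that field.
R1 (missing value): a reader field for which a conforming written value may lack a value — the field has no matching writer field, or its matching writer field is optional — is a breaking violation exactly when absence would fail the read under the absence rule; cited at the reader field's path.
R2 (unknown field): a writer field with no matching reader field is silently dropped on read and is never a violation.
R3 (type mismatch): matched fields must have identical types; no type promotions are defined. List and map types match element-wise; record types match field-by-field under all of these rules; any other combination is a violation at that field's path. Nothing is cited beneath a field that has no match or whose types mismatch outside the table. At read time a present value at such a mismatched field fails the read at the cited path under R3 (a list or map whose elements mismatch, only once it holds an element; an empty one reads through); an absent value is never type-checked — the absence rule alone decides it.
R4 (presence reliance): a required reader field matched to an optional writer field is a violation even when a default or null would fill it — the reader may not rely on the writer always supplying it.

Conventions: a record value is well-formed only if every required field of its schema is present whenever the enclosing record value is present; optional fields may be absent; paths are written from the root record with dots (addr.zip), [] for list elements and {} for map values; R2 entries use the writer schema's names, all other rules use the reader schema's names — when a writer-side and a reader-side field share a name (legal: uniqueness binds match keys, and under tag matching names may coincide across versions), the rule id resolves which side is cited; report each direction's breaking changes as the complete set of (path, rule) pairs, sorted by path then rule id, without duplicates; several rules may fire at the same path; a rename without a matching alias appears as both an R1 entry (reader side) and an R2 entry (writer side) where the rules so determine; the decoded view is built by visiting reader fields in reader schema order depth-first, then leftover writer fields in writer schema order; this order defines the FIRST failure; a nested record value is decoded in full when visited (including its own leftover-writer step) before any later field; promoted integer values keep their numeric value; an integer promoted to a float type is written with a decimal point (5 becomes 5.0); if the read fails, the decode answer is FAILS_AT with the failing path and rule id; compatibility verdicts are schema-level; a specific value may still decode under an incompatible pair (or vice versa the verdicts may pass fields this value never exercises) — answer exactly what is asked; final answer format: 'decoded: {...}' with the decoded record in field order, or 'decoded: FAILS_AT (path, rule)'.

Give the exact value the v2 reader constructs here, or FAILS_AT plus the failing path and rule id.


arrows below run writer -> reader for Event
decode walk for Event under reader schema v2:
  audit := null (absent, optional -> null)
  quantity := null (absent, optional -> null)
  archived := false
  verified := true
  writer attrs: unknown -> dropped
  => decoded: {"audit": null, "quantity": null, "archived": false, "verified": true}
remaining Event differences; none change what is asked:
  field quantity in record Event: type int32 changed to int64 -> schema-level compatibility only; this Event value's decode is unchanged
  field id in record Money: optional changed to required -> schema-level compatibility only; this Event value's decode is unchanged
  renamed field price to latitude in record Money -> schema-level compatibility only; this Event value's decode is unchanged

decoded: {"audit": null, "quantity": null, "archived": false, "verified": true}


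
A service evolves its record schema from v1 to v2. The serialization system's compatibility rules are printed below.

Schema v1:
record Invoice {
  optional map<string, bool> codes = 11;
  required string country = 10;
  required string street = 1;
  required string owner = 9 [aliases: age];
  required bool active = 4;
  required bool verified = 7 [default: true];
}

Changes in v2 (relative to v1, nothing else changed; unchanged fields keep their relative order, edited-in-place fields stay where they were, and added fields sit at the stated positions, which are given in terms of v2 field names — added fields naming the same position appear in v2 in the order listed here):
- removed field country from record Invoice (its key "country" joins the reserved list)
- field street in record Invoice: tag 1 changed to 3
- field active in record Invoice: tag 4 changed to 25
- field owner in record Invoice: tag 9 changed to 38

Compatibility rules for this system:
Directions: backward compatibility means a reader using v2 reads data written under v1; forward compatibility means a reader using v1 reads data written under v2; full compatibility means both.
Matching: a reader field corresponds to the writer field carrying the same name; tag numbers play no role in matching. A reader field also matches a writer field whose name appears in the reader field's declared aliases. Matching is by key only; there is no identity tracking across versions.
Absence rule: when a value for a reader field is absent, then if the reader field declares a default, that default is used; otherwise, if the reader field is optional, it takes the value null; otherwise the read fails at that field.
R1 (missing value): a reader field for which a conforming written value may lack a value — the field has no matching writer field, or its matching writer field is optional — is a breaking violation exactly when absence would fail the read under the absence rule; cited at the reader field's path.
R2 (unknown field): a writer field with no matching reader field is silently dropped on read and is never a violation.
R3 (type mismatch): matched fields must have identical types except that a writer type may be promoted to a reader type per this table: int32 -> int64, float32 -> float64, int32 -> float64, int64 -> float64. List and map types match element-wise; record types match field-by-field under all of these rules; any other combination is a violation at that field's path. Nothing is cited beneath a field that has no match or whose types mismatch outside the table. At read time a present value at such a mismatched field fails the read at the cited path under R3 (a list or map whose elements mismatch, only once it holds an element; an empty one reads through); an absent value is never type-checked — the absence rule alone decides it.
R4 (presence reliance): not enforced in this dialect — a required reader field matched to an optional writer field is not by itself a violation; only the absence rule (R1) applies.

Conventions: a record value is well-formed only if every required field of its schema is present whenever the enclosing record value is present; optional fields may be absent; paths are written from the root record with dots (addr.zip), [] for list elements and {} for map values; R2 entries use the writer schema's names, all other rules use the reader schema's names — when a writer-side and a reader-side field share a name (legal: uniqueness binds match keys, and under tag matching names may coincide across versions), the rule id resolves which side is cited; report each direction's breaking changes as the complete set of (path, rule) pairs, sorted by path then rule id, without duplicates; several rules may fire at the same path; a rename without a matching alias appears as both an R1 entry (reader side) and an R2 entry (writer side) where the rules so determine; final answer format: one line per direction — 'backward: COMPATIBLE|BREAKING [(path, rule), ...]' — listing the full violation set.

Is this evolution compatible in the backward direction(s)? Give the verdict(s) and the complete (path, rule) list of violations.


arrows below run writer -> reader for Invoice
backward analysis of Invoice with v2 as reader and v1 as writer:
  codes: map<string, bool> -> map<string, bool>, writer optional; from codes
  street: string -> string, writer required; from street
  owner: string -> string, writer required; from owner
  active: bool -> bool, writer required; from active
  verified: bool -> bool, writer required; from verified
  writer field country has no reader counterpart
  => backward verdict for Invoice: COMPATIBLE, no violations
the other Invoice changes do not affect what is asked:
  removed field country from record Invoice (its key "country" joins the reserved list) -> its effect on Invoice is confined to the forward direction, not asked
  field street in record Invoice: tag 1 changed to 3 -> triggers nothing under Invoice's printed rules — same verdict
  field active in record Invoice: tag 4 changed to 25 -> triggers nothing under Invoice's printed rules — same verdict
  field owner in record Invoice: tag 9 changed to 38 -> triggers nothing under Invoice's printed rules — same verdict

backward: COMPATIBLE []


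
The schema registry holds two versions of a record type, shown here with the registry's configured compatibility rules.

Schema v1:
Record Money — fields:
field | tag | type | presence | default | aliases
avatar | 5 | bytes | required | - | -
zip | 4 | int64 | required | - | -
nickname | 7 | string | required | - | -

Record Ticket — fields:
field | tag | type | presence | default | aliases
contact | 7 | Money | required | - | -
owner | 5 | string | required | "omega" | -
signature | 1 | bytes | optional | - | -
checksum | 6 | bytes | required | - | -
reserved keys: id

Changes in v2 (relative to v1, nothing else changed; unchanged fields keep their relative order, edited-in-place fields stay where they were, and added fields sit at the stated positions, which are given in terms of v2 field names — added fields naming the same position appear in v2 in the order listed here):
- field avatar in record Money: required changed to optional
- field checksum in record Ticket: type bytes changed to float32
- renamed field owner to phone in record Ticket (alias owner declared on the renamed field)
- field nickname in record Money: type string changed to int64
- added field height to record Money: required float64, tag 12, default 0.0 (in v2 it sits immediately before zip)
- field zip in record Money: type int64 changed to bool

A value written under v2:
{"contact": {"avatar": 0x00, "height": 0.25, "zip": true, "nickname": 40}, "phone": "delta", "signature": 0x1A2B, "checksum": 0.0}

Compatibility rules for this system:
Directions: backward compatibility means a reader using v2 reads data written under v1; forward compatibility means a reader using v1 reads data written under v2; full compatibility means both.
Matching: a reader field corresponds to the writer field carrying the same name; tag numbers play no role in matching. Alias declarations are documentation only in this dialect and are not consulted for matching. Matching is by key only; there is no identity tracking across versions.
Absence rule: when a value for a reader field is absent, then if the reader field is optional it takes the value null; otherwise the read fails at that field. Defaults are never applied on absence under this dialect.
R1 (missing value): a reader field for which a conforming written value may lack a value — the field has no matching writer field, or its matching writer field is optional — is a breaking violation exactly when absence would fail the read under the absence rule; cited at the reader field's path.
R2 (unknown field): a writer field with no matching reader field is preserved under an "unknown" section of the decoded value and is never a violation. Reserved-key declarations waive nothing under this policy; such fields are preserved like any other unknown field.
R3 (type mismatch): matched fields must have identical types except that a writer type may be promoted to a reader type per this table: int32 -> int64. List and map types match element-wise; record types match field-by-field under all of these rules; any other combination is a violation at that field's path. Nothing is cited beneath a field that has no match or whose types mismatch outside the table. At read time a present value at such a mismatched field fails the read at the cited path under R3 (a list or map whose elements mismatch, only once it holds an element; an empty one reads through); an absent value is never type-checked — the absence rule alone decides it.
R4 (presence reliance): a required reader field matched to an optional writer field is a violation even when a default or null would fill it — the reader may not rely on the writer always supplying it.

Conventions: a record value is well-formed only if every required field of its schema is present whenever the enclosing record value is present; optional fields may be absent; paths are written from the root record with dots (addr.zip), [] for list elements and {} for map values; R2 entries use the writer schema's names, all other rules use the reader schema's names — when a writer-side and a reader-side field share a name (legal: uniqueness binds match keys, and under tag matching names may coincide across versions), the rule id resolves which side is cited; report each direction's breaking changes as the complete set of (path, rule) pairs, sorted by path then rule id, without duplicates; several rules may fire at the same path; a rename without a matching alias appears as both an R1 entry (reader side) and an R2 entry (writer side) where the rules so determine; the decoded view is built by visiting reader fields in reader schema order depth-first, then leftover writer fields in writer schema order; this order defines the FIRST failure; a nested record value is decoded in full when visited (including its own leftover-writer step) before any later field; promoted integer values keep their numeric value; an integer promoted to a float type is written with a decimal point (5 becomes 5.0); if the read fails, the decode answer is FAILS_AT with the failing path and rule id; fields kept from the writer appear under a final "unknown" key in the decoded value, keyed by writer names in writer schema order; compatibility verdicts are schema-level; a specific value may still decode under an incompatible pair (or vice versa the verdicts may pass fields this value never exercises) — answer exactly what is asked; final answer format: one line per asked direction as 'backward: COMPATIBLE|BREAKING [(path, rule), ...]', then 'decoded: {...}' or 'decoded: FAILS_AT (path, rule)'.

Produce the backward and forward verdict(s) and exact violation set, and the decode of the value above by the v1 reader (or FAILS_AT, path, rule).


arrows below run writer -> reader for Ticket
checking backward for Ticket: reader v2 against writer v1:
  writer required, Money -> Money: reader contact maps from writer contact
  phone: no writer match
  writer optional, bytes -> bytes: reader signature maps from writer signature
  writer required, bytes -> float32: reader checksum maps from writer checksum
  writer field owner has no reader counterpart
  writer required, bytes -> bytes: reader contact.avatar maps from writer contact.avatar
  contact.height: no writer match
  writer required, int64 -> bool: reader contact.zip maps from writer contact.zip
  writer required, string -> int64: reader contact.nickname maps from writer contact.nickname
  breaking: (checksum, R3)
  breaking: (contact.height, R1)
  breaking: (contact.nickname, R3)
  breaking: (contact.zip, R3)
  breaking: (phone, R1)
  => 5 violation(s): backward is BREAKING for Ticket
checking forward for Ticket: reader v1 against writer v2:
  writer required, Money -> Money: reader contact maps from writer contact
  owner: no writer match
  writer optional, bytes -> bytes: reader signature maps from writer signature
  writer required, float32 -> bytes: reader checksum maps from writer checksum
  writer field phone has no reader counterpart
  writer optional, bytes -> bytes: reader contact.avatar maps from writer contact.avatar
  writer required, bool -> int64: reader contact.zip maps from writer contact.zip
  writer required, int64 -> string: reader contact.nickname maps from writer contact.nickname
  writer field contact.height has no reader counterpart
  breaking: (checksum, R3)
  breaking: (contact.avatar, R1)
  breaking: (contact.avatar, R4)
  breaking: (contact.nickname, R3)
  breaking: (contact.zip, R3)
  breaking: (owner, R1)
  => 6 violation(s): forward is BREAKING for Ticket
decode (reader v1):
  contact.avatar := 0x00
  read fails at contact.zip under R3
  => FAILS_AT (contact.zip, R3)

backward: BREAKING [(checksum, R3), (contact.height, R1), (contact.nickname, R3), (contact.zip, R3), (phone, R1)]; forward: BREAKING [(checksum, R3), (contact.avatar, R1), (contact.avatar, R4), (contact.nickname, R3), (contact.zip, R3), (owner, R1)]; decoded: FAILS_AT (contact.zip, R3)


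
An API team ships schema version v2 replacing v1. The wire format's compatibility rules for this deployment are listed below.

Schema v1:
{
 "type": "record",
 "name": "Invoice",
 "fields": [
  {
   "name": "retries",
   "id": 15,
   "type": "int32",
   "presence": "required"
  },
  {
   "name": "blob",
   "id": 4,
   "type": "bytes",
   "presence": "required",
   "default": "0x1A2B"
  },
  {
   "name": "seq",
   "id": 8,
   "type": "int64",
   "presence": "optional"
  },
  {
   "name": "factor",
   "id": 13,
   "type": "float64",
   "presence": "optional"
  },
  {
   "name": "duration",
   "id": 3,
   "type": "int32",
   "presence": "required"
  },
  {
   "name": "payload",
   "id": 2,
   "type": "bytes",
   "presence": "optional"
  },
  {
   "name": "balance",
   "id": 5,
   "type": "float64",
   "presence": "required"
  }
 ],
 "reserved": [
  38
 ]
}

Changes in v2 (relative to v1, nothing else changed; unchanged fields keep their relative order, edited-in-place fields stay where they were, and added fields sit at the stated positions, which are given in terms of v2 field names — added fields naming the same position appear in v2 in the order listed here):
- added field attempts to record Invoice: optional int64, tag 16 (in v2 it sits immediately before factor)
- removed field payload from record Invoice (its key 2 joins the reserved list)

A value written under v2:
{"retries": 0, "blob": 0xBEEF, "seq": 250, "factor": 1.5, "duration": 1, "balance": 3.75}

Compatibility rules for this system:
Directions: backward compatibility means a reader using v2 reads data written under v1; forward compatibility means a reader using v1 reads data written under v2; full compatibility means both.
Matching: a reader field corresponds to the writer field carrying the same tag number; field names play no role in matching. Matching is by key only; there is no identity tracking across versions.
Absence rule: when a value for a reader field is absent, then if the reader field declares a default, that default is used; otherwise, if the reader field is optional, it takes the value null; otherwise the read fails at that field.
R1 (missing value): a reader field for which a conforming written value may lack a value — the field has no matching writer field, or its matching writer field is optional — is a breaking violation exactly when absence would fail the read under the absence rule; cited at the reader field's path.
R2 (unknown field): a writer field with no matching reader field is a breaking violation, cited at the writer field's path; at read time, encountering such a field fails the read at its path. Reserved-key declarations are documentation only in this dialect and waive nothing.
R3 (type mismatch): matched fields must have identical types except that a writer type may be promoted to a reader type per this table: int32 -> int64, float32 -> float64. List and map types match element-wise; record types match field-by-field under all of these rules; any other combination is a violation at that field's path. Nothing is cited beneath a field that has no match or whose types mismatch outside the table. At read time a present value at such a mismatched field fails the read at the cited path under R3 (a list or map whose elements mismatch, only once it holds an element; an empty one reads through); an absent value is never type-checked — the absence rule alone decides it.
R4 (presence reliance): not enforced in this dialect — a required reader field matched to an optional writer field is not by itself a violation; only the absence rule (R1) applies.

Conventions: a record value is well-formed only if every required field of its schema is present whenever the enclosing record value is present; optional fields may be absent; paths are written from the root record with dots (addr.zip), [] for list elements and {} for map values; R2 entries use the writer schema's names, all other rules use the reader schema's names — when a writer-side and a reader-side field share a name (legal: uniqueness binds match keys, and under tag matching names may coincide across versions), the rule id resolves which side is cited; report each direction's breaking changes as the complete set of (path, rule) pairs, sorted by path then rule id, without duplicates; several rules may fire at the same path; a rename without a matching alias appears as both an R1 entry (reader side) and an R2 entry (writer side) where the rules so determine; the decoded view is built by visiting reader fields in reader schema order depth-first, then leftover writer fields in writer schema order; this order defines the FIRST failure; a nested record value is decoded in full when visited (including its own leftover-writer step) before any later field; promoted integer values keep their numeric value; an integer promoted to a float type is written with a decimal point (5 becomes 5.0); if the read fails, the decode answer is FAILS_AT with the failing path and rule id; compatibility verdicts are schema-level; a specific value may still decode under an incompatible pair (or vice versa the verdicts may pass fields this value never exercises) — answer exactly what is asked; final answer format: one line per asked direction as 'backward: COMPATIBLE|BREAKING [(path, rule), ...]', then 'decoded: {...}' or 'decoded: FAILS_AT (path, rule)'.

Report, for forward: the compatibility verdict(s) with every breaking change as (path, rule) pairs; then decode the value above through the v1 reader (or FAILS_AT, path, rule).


forward: BREAKING [(attempts, R2)]; decoded: {"retries": 0, "blob": 0xBEEF, "seq": 250, "factor": 1.5, "duration": 1, "payload": null, "balance": 3.75}

arrows below run writer -> reader for Invoice
forward analysis of Invoice with v1 as reader and v2 as writer:
  retries: int32 -> int32, writer required; from retries
  blob: bytes -> bytes, writer required; from blob
  seq: int64 -> int64, writer optional; from seq
  factor: float64 -> float64, writer optional; from factor
  duration: int32 -> int32, writer required; from duration
  payload: no writer match
  balance: float64 -> float64, writer required; from balance
  writer attempts: unknown to reader
  breaking: (attempts, R2)
  => 1 violation(s): forward is BREAKING for Invoice
decode walk for Invoice under reader schema v1:
  retries := 0
  blob := 0xBEEF
  seq := 250
  factor := 1.5
  duration := 1
  payload := null (missing; optional => null)
  balance := 3.75
  => decoded: {"retries": 0, "blob": 0xBEEF, "seq": 250, "factor": 1.5, "duration": 1, "payload": null, "balance": 3.75}
the rest of the Invoice diff is inert for this question:
  removed field payload from record Invoice (its key 2 joins the reserved list) -> fires only in the backward direction of Invoice, which is not asked here
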